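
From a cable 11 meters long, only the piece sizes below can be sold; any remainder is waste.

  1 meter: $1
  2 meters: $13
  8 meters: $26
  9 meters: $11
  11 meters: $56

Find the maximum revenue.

66

Consider every possible first cut. f[k] is the best of p[i]+f[k−i] over all sellable i≤k.
f[1] = 1
f[2] = 13
f[3] = 14  (first piece 1, then f[2]=13)
f[4] = 26  (first piece 2, then f[2]=13)
f[5] = 27  (first piece 1, then f[4]=26)
f[6] = 39  (first piece 2, then f[4]=26)
f[7] = 40  (first piece 1, then f[6]=39)
f[8] = 52  (first piece 2, then f[6]=39)
f[9] = 53  (first piece 1, then f[8]=52)
f[10] = 65  (first piece 2, then f[8]=52)
f[11] = 66  (first piece 1, then f[10]=65)
One optimal cutting: 2 + 2 + 2 + 2 + 2 + 1 → $66.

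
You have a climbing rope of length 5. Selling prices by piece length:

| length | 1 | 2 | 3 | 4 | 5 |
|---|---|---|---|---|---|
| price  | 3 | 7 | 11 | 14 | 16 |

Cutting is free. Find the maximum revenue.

18

Let r[k] be the best obtainable value from length k. For each k, try every first piece i and keep the best of price[i] + r[k−i].
r[1] = 3
r[2] = 7
r[3] = 11
r[4] = 14  (first piece 1, then r[3]=11)
r[5] = 18  (first piece 2, then r[3]=11)
One optimal cutting: 3 + 2 → €11 + €7 = €18.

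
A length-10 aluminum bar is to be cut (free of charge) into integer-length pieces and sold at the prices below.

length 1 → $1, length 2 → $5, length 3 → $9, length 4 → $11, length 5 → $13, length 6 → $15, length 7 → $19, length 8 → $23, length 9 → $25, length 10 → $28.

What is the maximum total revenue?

29

Let best[k] be the best obtainable value from length k. For each k, try every first piece i and keep the best of price[i] + best[k−i].
best[1] = 1
best[2] = 5
best[3] = 9
best[4] = 11
best[5] = 14  (first piece 2, then best[3]=9)
best[6] = 18  (first piece 3, then best[3]=9)
best[7] = 20  (first piece 3, then best[4]=11)
best[8] = 23  (first piece 2, then best[6]=18)
best[9] = 27  (first piece 3, then best[6]=18)
best[10] = 29  (first piece 3, then best[7]=20)
One optimal cutting: 4 + 3 + 3 → $11 + $9 + $9 = $29.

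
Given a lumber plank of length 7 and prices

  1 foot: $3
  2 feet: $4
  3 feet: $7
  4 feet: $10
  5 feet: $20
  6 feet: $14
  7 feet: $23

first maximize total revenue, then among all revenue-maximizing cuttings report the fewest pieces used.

Let r[k] be the best obtainable value from length k. For each k, try every first piece i and keep the best of price[i] + r[k−i].
r[1] = 3
r[2] = max(3+3, 4+0) = 6
r[3] = max(3+6, 4+3, 7+0) = 9
r[4] = max(3+9, 4+6, 7+3, 10+0) = 12
r[5] = max(3+12, 4+9, 7+6, 10+3, 20+0) = 20
r[6] = max(3+20, 4+12, 7+9, 10+6, 20+3, 14+0) = 23
r[7] = max(3+23, 4+20, 7+12, …, 14+3, 23+0) = 26
Maximum revenue is $26.
Now minimize piece count subject to staying optimal: for each k, pieces[k] = 1 + min over i with p[i]+r[k−i]=r[k] of pieces[k−i].
pieces[4] = 4
pieces[5] = 1
pieces[6] = 2
pieces[7] = 3

3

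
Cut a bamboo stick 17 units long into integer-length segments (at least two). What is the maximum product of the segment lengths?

486

Let f[k] be the best product for length k (with at least one cut). For each first piece i, the rest contributes max(k−i, f[k−i]).
f[2] = 1*max(1,0) = 1*1 = 1
f[3] = max(1*2, 2*1) = 2
f[4] = max(1*3, 2*2, 3*1) = 4
f[5] = max(1*4, 2*3, 3*2, 4*1) = 6
f[6] = max(1*6, 2*4, 3*3, 4*2, 5*1) = 9
f[7] = max(1*9, 2*6, 3*4, 4*3, 5*2, 6*1) = 12
f[8] = max(1*12, 2*9, 3*6, …, 6*2, 7*1) = 18
f[9] = max(1*18, 2*12, 3*9, …, 7*2, 8*1) = 27
f[10] = max(1*27, 2*18, 3*12, …, 8*2, 9*1) = 36
f[11] = max(1*36, 2*27, 3*18, …, 9*2, 10*1) = 54
f[12] = max(1*54, 2*36, 3*27, …, 10*2, 11*1) = 81
f[13] = max(1*81, 2*54, 3*36, …, 11*2, 12*1) = 108
f[14] = max(1*108, 2*81, 3*54, …, 12*2, 13*1) = 162
f[15] = max(1*162, 2*108, 3*81, …, 13*2, 14*1) = 243
f[16] = max(1*243, 2*162, 3*108, …, 14*2, 15*1) = 324
f[17] = max(1*324, 2*243, 3*162, …, 15*2, 16*1) = 486
One optimal split: 3 + 3 + 3 + 3 + 3 + 2; product 3*3*3*3*3*2 = 486.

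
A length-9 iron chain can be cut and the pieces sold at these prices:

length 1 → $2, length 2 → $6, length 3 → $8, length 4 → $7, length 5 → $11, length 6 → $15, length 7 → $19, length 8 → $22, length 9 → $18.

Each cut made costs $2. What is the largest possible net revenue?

23

Let v[k] be the best obtainable value from length k. For each k, try every first piece i and keep the best of price[i] + v[k−i] minus the 2 cut fee when i<k.
v[1] = 2
v[2] = max(2+2-2, 6+0) = 6
v[3] = max(2+6-2, 6+2-2, 8+0) = 8
v[4] = max(2+8-2, 6+6-2, 8+2-2, 7+0) = 10
v[5] = max(2+10-2, 6+8-2, 8+6-2, 7+2-2, 11+0) = 12
v[6] = max(2+12-2, 6+10-2, 8+8-2, 7+6-2, 11+2-2, 15+0) = 15
v[7] = max(2+15-2, 6+12-2, 8+10-2, …, 15+2-2, 19+0) = 19
v[8] = max(2+19-2, 6+15-2, 8+12-2, …, 19+2-2, 22+0) = 22
v[9] = max(2+22-2, 6+19-2, 8+15-2, …, 22+2-2, 18+0) = 23
One optimal plan: pieces 7 + 2 (1 cut) → $25 − $2 = $23.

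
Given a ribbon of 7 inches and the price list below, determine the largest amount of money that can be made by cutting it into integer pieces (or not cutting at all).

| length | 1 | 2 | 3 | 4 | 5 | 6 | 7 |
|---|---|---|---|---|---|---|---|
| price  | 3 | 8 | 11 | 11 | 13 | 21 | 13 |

27

Let r[k] be the best obtainable value from length k. For each k, try every first piece i and keep the best of price[i] + r[k−i].
r[1] = 3
r[2] = 8
r[3] = 11  (first piece 1, then r[2]=8)
r[4] = 16  (first piece 2, then r[2]=8)
r[5] = 19  (first piece 1, then r[4]=16)
r[6] = 24  (first piece 2, then r[4]=16)
r[7] = 27  (first piece 1, then r[6]=24)
One optimal cutting: 2 + 2 + 2 + 1 → ¢8 + ¢8 + ¢8 + ¢3 = ¢27.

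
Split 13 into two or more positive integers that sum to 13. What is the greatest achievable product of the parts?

Fill prod[k] for k=2..13: at each k try every first piece i and multiply by the better of (k−i) uncut or prod[k−i].
prod[2] = 1×max(1,0) = 1×1 = 1
prod[3] = 1×max(2,1) = 1×2 = 2
prod[4] = 2×max(2,1) = 2×2 = 4
prod[5] = 2×max(3,2) = 2×3 = 6
prod[6] = 3×max(3,2) = 3×3 = 9
prod[7] = 2×max(5,6) = 2×6 = 12
prod[8] = 2×max(6,9) = 2×9 = 18
prod[9] = 3×max(6,9) = 3×9 = 27
prod[10] = 2×max(8,18) = 2×18 = 36
prod[11] = 2×max(9,27) = 2×27 = 54
prod[12] = 3×max(9,27) = 3×27 = 81
prod[13] = 2×max(11,54) = 2×54 = 108
One optimal split: 3 + 3 + 3 + 2 + 2; product 3×3×3×2×2 = 108.

108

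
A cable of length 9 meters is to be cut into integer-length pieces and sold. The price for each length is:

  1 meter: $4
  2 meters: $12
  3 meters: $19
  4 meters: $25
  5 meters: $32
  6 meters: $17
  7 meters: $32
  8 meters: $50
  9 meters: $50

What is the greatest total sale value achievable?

Let best[k] be the best obtainable value from length k. For each k, try every first piece i and keep the best of price[i] + best[k−i].
best[1] = 4
best[2] = 12
best[3] = 19
best[4] = 25
best[5] = 32
best[6] = 38  (first piece 3, then best[3]=19)
best[7] = 44  (first piece 2, then best[5]=32)
best[8] = 51  (first piece 3, then best[5]=32)
best[9] = 57  (first piece 3, then best[6]=38)
One optimal cutting: 3 + 3 + 3 → $19 + $19 + $19 = $57.

57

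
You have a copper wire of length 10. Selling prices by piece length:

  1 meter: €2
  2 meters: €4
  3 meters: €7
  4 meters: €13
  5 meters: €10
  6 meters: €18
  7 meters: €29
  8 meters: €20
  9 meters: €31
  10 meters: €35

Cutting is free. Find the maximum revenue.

36

Consider every possible first cut. best[k] is the best of p[i]+best[k−i] over all sellable i≤k.
best[1] = 2
best[2] = max(2+2, 4+0) = 4
best[3] = max(2+4, 4+2, 7+0) = 7
best[4] = max(2+7, 4+4, 7+2, 13+0) = 13
best[5] = max(2+13, 4+7, 7+4, 13+2, 10+0) = 15
best[6] = max(2+15, 4+13, 7+7, 13+4, 10+2, 18+0) = 18
best[7] = max(2+18, 4+15, 7+13, …, 18+2, 29+0) = 29
best[8] = max(2+29, 4+18, 7+15, …, 29+2, 20+0) = 31
best[9] = max(2+31, 4+29, 7+18, …, 20+2, 31+0) = 33
best[10] = max(2+33, 4+31, 7+29, …, 31+2, 35+0) = 36
One optimal cutting: 7 + 3 → €29 + €7 = €36.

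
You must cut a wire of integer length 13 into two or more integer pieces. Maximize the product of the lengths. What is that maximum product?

108

Let g[k] be the best product for length k (with at least one cut). For each first piece i, the rest contributes max(k−i, g[k−i]).
Small cases: g[2]=1, g[3]=2, g[4]=4, g[5]=6, g[6]=9.
g[7] = 2·max(5,6) = 2·6 = 12
g[8] = 2·max(6,9) = 2·9 = 18
g[9] = 3·max(6,9) = 3·9 = 27
g[10] = 2·max(8,18) = 2·18 = 36
g[11] = 2·max(9,27) = 2·27 = 54
g[12] = 3·max(9,27) = 3·27 = 81
g[13] = 2·max(11,54) = 2·54 = 108
One optimal split: 3 + 3 + 3 + 2 + 2; product 3·3·3·2·2 = 108.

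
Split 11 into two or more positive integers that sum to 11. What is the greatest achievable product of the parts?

54

Define g[k] = max over 1≤i<k of i · max(k−i, g[k−i]); the inner max lets the remainder stay uncut if that's better.
g[2] = 1·max(1,0) = 1·1 = 1
g[3] = 1·max(2,1) = 1·2 = 2
g[4] = 2·max(2,1) = 2·2 = 4
g[5] = 2·max(3,2) = 2·3 = 6
g[6] = 3·max(3,2) = 3·3 = 9
g[7] = 2·max(5,6) = 2·6 = 12
g[8] = 2·max(6,9) = 2·9 = 18
g[9] = 3·max(6,9) = 3·9 = 27
g[10] = 2·max(8,18) = 2·18 = 36
g[11] = 2·max(9,27) = 2·27 = 54
One optimal split: 3 + 3 + 3 + 2; product 3·3·3·2 = 54.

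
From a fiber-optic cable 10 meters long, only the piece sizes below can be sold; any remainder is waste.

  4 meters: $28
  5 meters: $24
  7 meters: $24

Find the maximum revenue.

Build r[k] bottom-up: r[k] = max over allowed piece i of (p[i] + r[k−i]).
r[1] = 0
r[2] = 0
r[3] = 0
r[4] = 28
r[5] = 28
r[6] = 28
r[7] = 28
r[8] = 56  (first piece 4, then r[4]=28)
r[9] = 56
r[10] = 56
One optimal cutting: pieces 4 + 4 with 2 meters of scrap → $56.

56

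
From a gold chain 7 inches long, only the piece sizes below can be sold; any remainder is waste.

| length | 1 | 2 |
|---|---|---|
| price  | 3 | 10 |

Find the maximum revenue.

33

Let f[k] be the best obtainable value from length k. For each k, try every first piece i and keep the best of price[i] + f[k−i].
f[1] = 3
f[2] = max(3+3, 10+0) = 10
f[3] = max(3+10, 10+3) = 13
f[4] = max(3+13, 10+10) = 20
f[5] = max(3+20, 10+13) = 23
f[6] = max(3+23, 10+20) = 30
f[7] = max(3+30, 10+23) = 33
One optimal cutting: 2 + 2 + 2 + 1 → $33.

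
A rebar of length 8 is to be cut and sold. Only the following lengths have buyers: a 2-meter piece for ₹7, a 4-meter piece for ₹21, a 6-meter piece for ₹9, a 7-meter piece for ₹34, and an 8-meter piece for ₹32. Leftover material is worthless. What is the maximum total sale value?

42

Build r[k] bottom-up: r[k] = max over allowed piece i of (p[i] + r[k−i]).
r[1] = 0
r[2] = 7
r[3] = 7
r[4] = 21
r[5] = 21
r[6] = 28  (first piece 2, then r[4]=21)
r[7] = 34
r[8] = 42  (first piece 4, then r[4]=21)
One optimal cutting: 4 + 4 → ₹42.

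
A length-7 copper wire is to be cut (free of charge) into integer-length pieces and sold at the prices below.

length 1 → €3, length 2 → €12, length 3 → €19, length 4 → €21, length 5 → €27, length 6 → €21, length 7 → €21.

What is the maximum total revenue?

43

Consider every possible first cut. best[k] is the best of p[i]+best[k−i] over all sellable i≤k.
best[1] = 3
best[2] = max(3+3, 12+0) = 12
best[3] = max(3+12, 12+3, 19+0) = 19
best[4] = max(3+19, 12+12, 19+3, 21+0) = 24
best[5] = max(3+24, 12+19, 19+12, 21+3, 27+0) = 31
best[6] = max(3+31, 12+24, 19+19, 21+12, 27+3, 21+0) = 38
best[7] = max(3+38, 12+31, 19+24, …, 21+3, 21+0) = 43
One optimal cutting: 3 + 2 + 2 → €19 + €12 + €12 = €43.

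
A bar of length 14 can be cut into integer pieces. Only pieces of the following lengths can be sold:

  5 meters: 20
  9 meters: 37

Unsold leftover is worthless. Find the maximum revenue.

57

Let best[k] be the best obtainable value from length k. For each k, try every first piece i and keep the best of price[i] + best[k−i].
best[1] = 0
best[2] = 0
best[3] = 0
best[4] = 0
best[5] = 20
best[6] = 20
best[7] = 20
best[8] = 20
best[9] = max(20+0, 37+0) = 37
best[10] = max(20+20, 37+0) = 40
best[11] = max(20+20, 37+0) = 40
best[12] = max(20+20, 37+0) = 40
best[13] = max(20+20, 37+0) = 40
best[14] = max(20+37, 37+20) = 57
One optimal cutting: 9 + 5 → 57.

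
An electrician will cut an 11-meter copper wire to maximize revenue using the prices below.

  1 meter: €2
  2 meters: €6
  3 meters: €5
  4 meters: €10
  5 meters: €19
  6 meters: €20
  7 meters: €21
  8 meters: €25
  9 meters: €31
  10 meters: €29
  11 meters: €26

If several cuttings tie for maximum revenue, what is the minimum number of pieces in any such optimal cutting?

Consider every possible first cut. r[k] is the best of p[i]+r[k−i] over all sellable i≤k.
r[1] = 2
r[2] = 6
r[3] = 8  (first piece 1, then r[2]=6)
r[4] = 12  (first piece 2, then r[2]=6)
r[5] = 19
r[6] = 21  (first piece 1, then r[5]=19)
r[7] = 25  (first piece 2, then r[5]=19)
r[8] = 27  (first piece 1, then r[7]=25)
r[9] = 31  (first piece 2, then r[7]=25)
r[10] = 38  (first piece 5, then r[5]=19)
r[11] = 40  (first piece 1, then r[10]=38)
Maximum revenue is €40.
Now minimize piece count subject to staying optimal: for each k, pieces[k] = 1 + min over i with p[i]+r[k−i]=r[k] of pieces[k−i].
pieces[8] = 3
pieces[9] = 1
pieces[10] = 2
pieces[11] = 3

3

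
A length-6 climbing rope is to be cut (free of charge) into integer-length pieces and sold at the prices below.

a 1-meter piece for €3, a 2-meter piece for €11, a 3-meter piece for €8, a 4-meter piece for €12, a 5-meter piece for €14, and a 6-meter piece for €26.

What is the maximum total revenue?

33

Build r[k] bottom-up: r[k] = max over allowed piece i of (p[i] + r[k−i]).
r[1] = 3
r[2] = 11
r[3] = 14  (first piece 1, then r[2]=11)
r[4] = 22  (first piece 2, then r[2]=11)
r[5] = 25  (first piece 1, then r[4]=22)
r[6] = 33  (first piece 2, then r[4]=22)
One optimal cutting: 2 + 2 + 2 → €11 + €11 + €11 = €33.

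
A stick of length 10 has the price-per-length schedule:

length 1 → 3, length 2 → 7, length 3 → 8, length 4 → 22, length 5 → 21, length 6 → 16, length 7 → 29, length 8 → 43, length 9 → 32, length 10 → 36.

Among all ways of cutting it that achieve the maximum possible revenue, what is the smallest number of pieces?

3

Consider every possible first cut. r[k] is the best of p[i]+r[k−i] over all sellable i≤k.
r[1] = 3
r[2] = max(3+3, 7+0) = 7
r[3] = max(3+7, 7+3, 8+0) = 10
r[4] = max(3+10, 7+7, 8+3, 22+0) = 22
r[5] = max(3+22, 7+10, 8+7, 22+3, 21+0) = 25
r[6] = max(3+25, 7+22, 8+10, 22+7, 21+3, 16+0) = 29
r[7] = max(3+29, 7+25, 8+22, …, 16+3, 29+0) = 32
r[8] = max(3+32, 7+29, 8+25, …, 29+3, 43+0) = 44
r[9] = max(3+44, 7+32, 8+29, …, 43+3, 32+0) = 47
r[10] = max(3+47, 7+44, 8+32, …, 32+3, 36+0) = 51
Maximum revenue is 51.
Now minimize piece count subject to staying optimal: for each k, pieces[k] = 1 + min over i with p[i]+r[k−i]=r[k] of pieces[k−i].
pieces[7] = 3
pieces[8] = 2
pieces[9] = 3
pieces[10] = 3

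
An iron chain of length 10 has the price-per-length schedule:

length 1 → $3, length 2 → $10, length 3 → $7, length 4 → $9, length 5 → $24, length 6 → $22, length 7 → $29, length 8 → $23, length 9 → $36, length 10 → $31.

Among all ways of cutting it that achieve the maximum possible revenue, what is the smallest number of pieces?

5

Consider every possible first cut. r[k] is the best of p[i]+r[k−i] over all sellable i≤k.
r[1] = 3
r[2] = 10
r[3] = 13  (first piece 1, then r[2]=10)
r[4] = 20  (first piece 2, then r[2]=10)
r[5] = 24
r[6] = 30  (first piece 2, then r[4]=20)
r[7] = 34  (first piece 2, then r[5]=24)
r[8] = 40  (first piece 2, then r[6]=30)
r[9] = 44  (first piece 2, then r[7]=34)
r[10] = 50  (first piece 2, then r[8]=40)
Maximum revenue is $50.
Now minimize piece count subject to staying optimal: for each k, pieces[k] = 1 + min over i with p[i]+r[k−i]=r[k] of pieces[k−i].
pieces[7] = 2
pieces[8] = 4
pieces[9] = 3
pieces[10] = 5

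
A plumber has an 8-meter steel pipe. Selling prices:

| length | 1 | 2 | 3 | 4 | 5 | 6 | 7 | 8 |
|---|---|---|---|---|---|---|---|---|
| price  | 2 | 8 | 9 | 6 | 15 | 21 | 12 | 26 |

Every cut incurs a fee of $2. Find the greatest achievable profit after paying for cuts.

Let r[k] be the best obtainable value from length k. For each k, try every first piece i and keep the best of price[i] + r[k−i] minus the 2 cut fee when i<k.
r[1] = 2
r[2] = max(2+2-2, 8+0) = 8
r[3] = max(2+8-2, 8+2-2, 9+0) = 9
r[4] = max(2+9-2, 8+8-2, 9+2-2, 6+0) = 14
r[5] = max(2+14-2, 8+9-2, 9+8-2, 6+2-2, 15+0) = 15
r[6] = max(2+15-2, 8+14-2, 9+9-2, 6+8-2, 15+2-2, 21+0) = 21
r[7] = max(2+21-2, 8+15-2, 9+14-2, …, 21+2-2, 12+0) = 21
r[8] = max(2+21-2, 8+21-2, 9+15-2, …, 12+2-2, 26+0) = 27
One optimal plan: pieces 6 + 2 (1 cut) → $29 − $2 = $27.

27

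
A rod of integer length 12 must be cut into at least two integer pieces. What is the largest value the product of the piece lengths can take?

Define f[k] = max over 1≤i<k of i · max(k−i, f[k−i]); the inner max lets the remainder stay uncut if that's better.
f[2] = 1×max(1,0) = 1×1 = 1
f[3] = 1×max(2,1) = 1×2 = 2
f[4] = 2×max(2,1) = 2×2 = 4
f[5] = 2×max(3,2) = 2×3 = 6
f[6] = 3×max(3,2) = 3×3 = 9
f[7] = 2×max(5,6) = 2×6 = 12
f[8] = 2×max(6,9) = 2×9 = 18
f[9] = 3×max(6,9) = 3×9 = 27
f[10] = 2×max(8,18) = 2×18 = 36
f[11] = 2×max(9,27) = 2×27 = 54
f[12] = 3×max(9,27) = 3×27 = 81
One optimal split: 3 + 3 + 3 + 3; product 3×3×3×3 = 81.

81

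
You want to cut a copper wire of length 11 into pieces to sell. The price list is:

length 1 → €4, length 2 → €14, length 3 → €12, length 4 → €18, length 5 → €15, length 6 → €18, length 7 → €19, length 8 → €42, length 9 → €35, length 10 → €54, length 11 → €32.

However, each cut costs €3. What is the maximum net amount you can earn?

Build net[k] bottom-up: net[k] = max over allowed piece i of (p[i] + net[k−i]) − 3 per cut.
net[1] = 4
net[2] = max(4+4-3, 14+0) = 14
net[3] = max(4+14-3, 14+4-3, 12+0) = 15
net[4] = max(4+15-3, 14+14-3, 12+4-3, 18+0) = 25
net[5] = max(4+25-3, 14+15-3, 12+14-3, 18+4-3, 15+0) = 26
net[6] = max(4+26-3, 14+25-3, 12+15-3, 18+14-3, 15+4-3, 18+0) = 36
net[7] = max(4+36-3, 14+26-3, 12+25-3, …, 18+4-3, 19+0) = 37
net[8] = max(4+37-3, 14+36-3, 12+26-3, …, 19+4-3, 42+0) = 47
net[9] = max(4+47-3, 14+37-3, 12+36-3, …, 42+4-3, 35+0) = 48
net[10] = max(4+48-3, 14+47-3, 12+37-3, …, 35+4-3, 54+0) = 58
net[11] = max(4+58-3, 14+48-3, 12+47-3, …, 54+4-3, 32+0) = 59
One optimal plan: pieces 2 + 2 + 2 + 2 + 2 + 1 (5 cuts) → €74 − €15 = €59.

59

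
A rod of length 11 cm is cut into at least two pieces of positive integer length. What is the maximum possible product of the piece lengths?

Fill P[k] for k=2..11: at each k try every first piece i and multiply by the better of (k−i) uncut or P[k−i].
Small cases: P[2]=1, P[3]=2, P[4]=4.
P[5] = 2*max(3,2) = 2*3 = 6
P[6] = 3*max(3,2) = 3*3 = 9
P[7] = 2*max(5,6) = 2*6 = 12
P[8] = 2*max(6,9) = 2*9 = 18
P[9] = 3*max(6,9) = 3*9 = 27
P[10] = 2*max(8,18) = 2*18 = 36
P[11] = 2*max(9,27) = 2*27 = 54
One optimal split: 3 + 3 + 3 + 2; product 3*3*3*2 = 54.

54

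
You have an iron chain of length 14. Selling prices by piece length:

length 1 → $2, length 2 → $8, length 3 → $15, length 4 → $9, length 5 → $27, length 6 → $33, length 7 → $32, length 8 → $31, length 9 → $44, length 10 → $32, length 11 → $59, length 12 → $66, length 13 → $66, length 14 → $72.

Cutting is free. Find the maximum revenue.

75

Build R[k] bottom-up: R[k] = max over allowed piece i of (p[i] + R[k−i]).
R[1] = 2
R[2] = 8
R[3] = 15
R[4] = 17  (first piece 1, then R[3]=15)
R[5] = 27
R[6] = 33
R[7] = 35  (first piece 1, then R[6]=33)
R[8] = 42  (first piece 3, then R[5]=27)
R[9] = 48  (first piece 3, then R[6]=33)
R[10] = 54  (first piece 5, then R[5]=27)
R[11] = 60  (first piece 5, then R[6]=33)
R[12] = 66  (first piece 6, then R[6]=33)
R[13] = 69  (first piece 3, then R[10]=54)
R[14] = 75  (first piece 3, then R[11]=60)
One optimal cutting: 6 + 5 + 3 → $33 + $27 + $15 = $75.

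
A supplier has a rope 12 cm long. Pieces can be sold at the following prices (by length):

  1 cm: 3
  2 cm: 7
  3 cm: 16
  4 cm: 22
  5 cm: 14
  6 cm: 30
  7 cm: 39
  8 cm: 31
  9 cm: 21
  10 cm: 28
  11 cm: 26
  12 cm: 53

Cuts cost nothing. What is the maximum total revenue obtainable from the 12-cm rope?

Let r[k] be the best obtainable value from length k. For each k, try every first piece i and keep the best of price[i] + r[k−i].
r[1] = 3
r[2] = max(3+3, 7+0) = 7
r[3] = max(3+7, 7+3, 16+0) = 16
r[4] = max(3+16, 7+7, 16+3, 22+0) = 22
r[5] = max(3+22, 7+16, 16+7, 22+3, 14+0) = 25
r[6] = max(3+25, 7+22, 16+16, 22+7, 14+3, 30+0) = 32
r[7] = max(3+32, 7+25, 16+22, …, 30+3, 39+0) = 39
r[8] = max(3+39, 7+32, 16+25, …, 39+3, 31+0) = 44
r[9] = max(3+44, 7+39, 16+32, …, 31+3, 21+0) = 48
r[10] = max(3+48, 7+44, 16+39, …, 21+3, 28+0) = 55
r[11] = max(3+55, 7+48, 16+44, …, 28+3, 26+0) = 61
r[12] = max(3+61, 7+55, 16+48, …, 26+3, 53+0) = 66
One optimal cutting: 4 + 4 + 4 → 22 + 22 + 22 = 66.

66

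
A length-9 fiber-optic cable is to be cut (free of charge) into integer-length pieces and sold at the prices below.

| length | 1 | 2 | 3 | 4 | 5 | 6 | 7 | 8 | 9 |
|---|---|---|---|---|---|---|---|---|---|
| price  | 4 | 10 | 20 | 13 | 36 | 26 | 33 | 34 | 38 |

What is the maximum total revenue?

60

Consider every possible first cut. r[k] is the best of p[i]+r[k−i] over all sellable i≤k.
r[1] = 4
r[2] = max(4+4, 10+0) = 10
r[3] = max(4+10, 10+4, 20+0) = 20
r[4] = max(4+20, 10+10, 20+4, 13+0) = 24
r[5] = max(4+24, 10+20, 20+10, 13+4, 36+0) = 36
r[6] = max(4+36, 10+24, 20+20, 13+10, 36+4, 26+0) = 40
r[7] = max(4+40, 10+36, 20+24, …, 26+4, 33+0) = 46
r[8] = max(4+46, 10+40, 20+36, …, 33+4, 34+0) = 56
r[9] = max(4+56, 10+46, 20+40, …, 34+4, 38+0) = 60
One optimal cutting: 5 + 3 + 1 → $36 + $20 + $4 = $60.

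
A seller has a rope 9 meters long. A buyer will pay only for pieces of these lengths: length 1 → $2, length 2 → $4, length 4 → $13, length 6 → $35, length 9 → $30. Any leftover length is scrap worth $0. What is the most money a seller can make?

41

Let f[k] be the best obtainable value from length k. For each k, try every first piece i and keep the best of price[i] + f[k−i].
f[1] = 2
f[2] = 4  (first piece 1, then f[1]=2)
f[3] = 6  (first piece 1, then f[2]=4)
f[4] = 13
f[5] = 15  (first piece 1, then f[4]=13)
f[6] = 35
f[7] = 37  (first piece 1, then f[6]=35)
f[8] = 39  (first piece 1, then f[7]=37)
f[9] = 41  (first piece 1, then f[8]=39)
One optimal cutting: 6 + 1 + 1 + 1 → $41.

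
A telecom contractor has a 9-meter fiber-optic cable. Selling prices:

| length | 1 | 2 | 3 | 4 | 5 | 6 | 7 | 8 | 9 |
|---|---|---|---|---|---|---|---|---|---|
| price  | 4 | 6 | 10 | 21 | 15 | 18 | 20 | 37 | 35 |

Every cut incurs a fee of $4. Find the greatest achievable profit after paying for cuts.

38

Let r[k] be the best obtainable value from length k. For each k, try every first piece i and keep the best of price[i] + r[k−i] minus the 4 cut fee when i<k.
r[1] = 4
r[2] = max(4+4-4, 6+0) = 6
r[3] = max(4+6-4, 6+4-4, 10+0) = 10
r[4] = max(4+10-4, 6+6-4, 10+4-4, 21+0) = 21
r[5] = max(4+21-4, 6+10-4, 10+6-4, 21+4-4, 15+0) = 21
r[6] = max(4+21-4, 6+21-4, 10+10-4, 21+6-4, 15+4-4, 18+0) = 23
r[7] = max(4+23-4, 6+21-4, 10+21-4, …, 18+4-4, 20+0) = 27
r[8] = max(4+27-4, 6+23-4, 10+21-4, …, 20+4-4, 37+0) = 38
r[9] = max(4+38-4, 6+27-4, 10+23-4, …, 37+4-4, 35+0) = 38
One optimal plan: pieces 4 + 4 + 1 (2 cuts) → $46 − $8 = $38.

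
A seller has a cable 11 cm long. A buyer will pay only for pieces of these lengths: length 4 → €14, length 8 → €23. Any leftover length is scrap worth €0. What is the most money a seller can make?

Build f[k] bottom-up: f[k] = max over allowed piece i of (p[i] + f[k−i]).
f[1] = 0
f[2] = 0
f[3] = 0
f[4] = 14
f[5] = 14
f[6] = 14
f[7] = 14
f[8] = 28  (first piece 4, then f[4]=14)
f[9] = 28
f[10] = 28
f[11] = 28
One optimal cutting: pieces 4 + 4 with 3 cm of scrap → €28.

28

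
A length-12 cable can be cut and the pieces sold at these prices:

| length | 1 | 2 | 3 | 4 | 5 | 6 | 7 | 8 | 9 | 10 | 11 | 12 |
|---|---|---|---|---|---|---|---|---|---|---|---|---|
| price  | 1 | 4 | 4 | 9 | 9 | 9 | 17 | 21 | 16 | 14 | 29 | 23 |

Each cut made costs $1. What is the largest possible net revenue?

Consider every possible first cut. net[k] is the best of p[i]+net[k−i] over all sellable i≤k, charging 1 whenever i<k.
net[1] = 1
net[2] = max(1+1-1, 4+0) = 4
net[3] = max(1+4-1, 4+1-1, 4+0) = 4
net[4] = max(1+4-1, 4+4-1, 4+1-1, 9+0) = 9
net[5] = max(1+9-1, 4+4-1, 4+4-1, 9+1-1, 9+0) = 9
net[6] = max(1+9-1, 4+9-1, 4+4-1, 9+4-1, 9+1-1, 9+0) = 12
net[7] = max(1+12-1, 4+9-1, 4+9-1, …, 9+1-1, 17+0) = 17
net[8] = max(1+17-1, 4+12-1, 4+9-1, …, 17+1-1, 21+0) = 21
net[9] = max(1+21-1, 4+17-1, 4+12-1, …, 21+1-1, 16+0) = 21
net[10] = max(1+21-1, 4+21-1, 4+17-1, …, 16+1-1, 14+0) = 24
net[11] = max(1+24-1, 4+21-1, 4+21-1, …, 14+1-1, 29+0) = 29
net[12] = max(1+29-1, 4+24-1, 4+21-1, …, 29+1-1, 23+0) = 29
One optimal plan: pieces 11 + 1 (1 cut) → $30 − $1 = $29.

29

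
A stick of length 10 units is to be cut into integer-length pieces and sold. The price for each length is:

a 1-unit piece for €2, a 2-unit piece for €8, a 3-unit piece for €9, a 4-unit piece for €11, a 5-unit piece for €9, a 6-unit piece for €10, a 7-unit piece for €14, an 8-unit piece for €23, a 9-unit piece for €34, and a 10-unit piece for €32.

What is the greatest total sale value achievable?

40

Consider every possible first cut. r[k] is the best of p[i]+r[k−i] over all sellable i≤k.
r[1] = 2
r[2] = max(2+2, 8+0) = 8
r[3] = max(2+8, 8+2, 9+0) = 10
r[4] = max(2+10, 8+8, 9+2, 11+0) = 16
r[5] = max(2+16, 8+10, 9+8, 11+2, 9+0) = 18
r[6] = max(2+18, 8+16, 9+10, 11+8, 9+2, 10+0) = 24
r[7] = max(2+24, 8+18, 9+16, …, 10+2, 14+0) = 26
r[8] = max(2+26, 8+24, 9+18, …, 14+2, 23+0) = 32
r[9] = max(2+32, 8+26, 9+24, …, 23+2, 34+0) = 34
r[10] = max(2+34, 8+32, 9+26, …, 34+2, 32+0) = 40
One optimal cutting: 2 + 2 + 2 + 2 + 2 → €8 + €8 + €8 + €8 + €8 = €40.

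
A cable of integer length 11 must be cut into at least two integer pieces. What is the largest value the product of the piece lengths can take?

Define f[k] = max over 1≤i<k of i · max(k−i, f[k−i]); the inner max lets the remainder stay uncut if that's better.
Small cases: f[2]=1, f[3]=2.
f[4] = max(1·3, 2·2, 3·1) = 4
f[5] = max(1·4, 2·3, 3·2, 4·1) = 6
f[6] = max(1·6, 2·4, 3·3, 4·2, 5·1) = 9
f[7] = max(1·9, 2·6, 3·4, 4·3, 5·2, 6·1) = 12
f[8] = max(1·12, 2·9, 3·6, …, 6·2, 7·1) = 18
f[9] = max(1·18, 2·12, 3·9, …, 7·2, 8·1) = 27
f[10] = max(1·27, 2·18, 3·12, …, 8·2, 9·1) = 36
f[11] = max(1·36, 2·27, 3·18, …, 9·2, 10·1) = 54
One optimal split: 3 + 3 + 3 + 2; product 3·3·3·2 = 54.

54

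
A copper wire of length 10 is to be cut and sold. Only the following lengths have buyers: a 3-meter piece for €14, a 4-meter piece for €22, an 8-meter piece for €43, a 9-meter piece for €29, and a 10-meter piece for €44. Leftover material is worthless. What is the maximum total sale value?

50

Consider every possible first cut. best[k] is the best of p[i]+best[k−i] over all sellable i≤k.
best[1] = 0
best[2] = 0
best[3] = 14
best[4] = 22
best[5] = 22
best[6] = 28  (first piece 3, then best[3]=14)
best[7] = 36  (first piece 3, then best[4]=22)
best[8] = 44  (first piece 4, then best[4]=22)
best[9] = 44
best[10] = 50  (first piece 3, then best[7]=36)
One optimal cutting: 4 + 3 + 3 → €50.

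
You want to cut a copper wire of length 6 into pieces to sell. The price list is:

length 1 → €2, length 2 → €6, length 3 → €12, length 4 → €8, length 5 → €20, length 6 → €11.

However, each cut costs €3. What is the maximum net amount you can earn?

Consider every possible first cut. v[k] is the best of p[i]+v[k−i] over all sellable i≤k, charging 3 whenever i<k.
v[1] = 2
v[2] = max(2+2-3, 6+0) = 6
v[3] = max(2+6-3, 6+2-3, 12+0) = 12
v[4] = max(2+12-3, 6+6-3, 12+2-3, 8+0) = 11
v[5] = max(2+11-3, 6+12-3, 12+6-3, 8+2-3, 20+0) = 20
v[6] = max(2+20-3, 6+11-3, 12+12-3, 8+6-3, 20+2-3, 11+0) = 21
One optimal plan: pieces 3 + 3 (1 cut) → €24 − €3 = €21.

21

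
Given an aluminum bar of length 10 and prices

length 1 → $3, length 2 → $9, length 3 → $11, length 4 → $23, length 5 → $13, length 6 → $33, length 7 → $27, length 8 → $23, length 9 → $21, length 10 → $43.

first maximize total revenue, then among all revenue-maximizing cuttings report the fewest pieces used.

2

Let r[k] be the best obtainable value from length k. For each k, try every first piece i and keep the best of price[i] + r[k−i].
r[1] = 3
r[2] = max(3+3, 9+0) = 9
r[3] = max(3+9, 9+3, 11+0) = 12
r[4] = max(3+12, 9+9, 11+3, 23+0) = 23
r[5] = max(3+23, 9+12, 11+9, 23+3, 13+0) = 26
r[6] = max(3+26, 9+23, 11+12, 23+9, 13+3, 33+0) = 33
r[7] = max(3+33, 9+26, 11+23, …, 33+3, 27+0) = 36
r[8] = max(3+36, 9+33, 11+26, …, 27+3, 23+0) = 46
r[9] = max(3+46, 9+36, 11+33, …, 23+3, 21+0) = 49
r[10] = max(3+49, 9+46, 11+36, …, 21+3, 43+0) = 56
Maximum revenue is $56.
Now minimize piece count subject to staying optimal: for each k, pieces[k] = 1 + min over i with p[i]+r[k−i]=r[k] of pieces[k−i].
pieces[7] = 2
pieces[8] = 2
pieces[9] = 3
pieces[10] = 2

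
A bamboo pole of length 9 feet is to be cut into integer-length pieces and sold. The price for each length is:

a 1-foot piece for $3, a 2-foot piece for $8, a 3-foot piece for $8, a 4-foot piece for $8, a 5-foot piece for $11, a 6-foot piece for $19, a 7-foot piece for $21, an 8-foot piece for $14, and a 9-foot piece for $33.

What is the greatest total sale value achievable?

35

Consider every possible first cut. r[k] is the best of p[i]+r[k−i] over all sellable i≤k.
r[1] = 3
r[2] = 8
r[3] = 11  (first piece 1, then r[2]=8)
r[4] = 16  (first piece 2, then r[2]=8)
r[5] = 19  (first piece 1, then r[4]=16)
r[6] = 24  (first piece 2, then r[4]=16)
r[7] = 27  (first piece 1, then r[6]=24)
r[8] = 32  (first piece 2, then r[6]=24)
r[9] = 35  (first piece 1, then r[8]=32)
One optimal cutting: 2 + 2 + 2 + 2 + 1 → $8 + $8 + $8 + $8 + $3 = $35.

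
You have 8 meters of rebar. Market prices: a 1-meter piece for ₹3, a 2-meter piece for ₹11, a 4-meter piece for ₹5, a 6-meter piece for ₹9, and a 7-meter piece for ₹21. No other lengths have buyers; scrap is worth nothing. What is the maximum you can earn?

44

Let best[k] be the best obtainable value from length k. For each k, try every first piece i and keep the best of price[i] + best[k−i].
best[1] = 3
best[2] = max(3+3, 11+0) = 11
best[3] = max(3+11, 11+3) = 14
best[4] = max(3+14, 11+11, 5+0) = 22
best[5] = max(3+22, 11+14, 5+3) = 25
best[6] = max(3+25, 11+22, 5+11, 9+0) = 33
best[7] = max(3+33, 11+25, 5+14, 9+3, 21+0) = 36
best[8] = max(3+36, 11+33, 5+22, 9+11, 21+3) = 44
One optimal cutting: 2 + 2 + 2 + 2 → ₹44.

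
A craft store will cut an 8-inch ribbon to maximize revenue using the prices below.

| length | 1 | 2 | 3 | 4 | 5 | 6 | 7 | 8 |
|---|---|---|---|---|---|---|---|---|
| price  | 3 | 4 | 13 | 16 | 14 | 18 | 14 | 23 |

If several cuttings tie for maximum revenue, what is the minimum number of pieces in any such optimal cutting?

Consider every possible first cut. r[k] is the best of p[i]+r[k−i] over all sellable i≤k.
r[1] = 3
r[2] = 6  (first piece 1, then r[1]=3)
r[3] = 13
r[4] = 16  (first piece 1, then r[3]=13)
r[5] = 19  (first piece 1, then r[4]=16)
r[6] = 26  (first piece 3, then r[3]=13)
r[7] = 29  (first piece 1, then r[6]=26)
r[8] = 32  (first piece 1, then r[7]=29)
Maximum revenue is ¢32.
Now minimize piece count subject to staying optimal: for each k, pieces[k] = 1 + min over i with p[i]+r[k−i]=r[k] of pieces[k−i].
pieces[5] = 2
pieces[6] = 2
pieces[7] = 2
pieces[8] = 2

2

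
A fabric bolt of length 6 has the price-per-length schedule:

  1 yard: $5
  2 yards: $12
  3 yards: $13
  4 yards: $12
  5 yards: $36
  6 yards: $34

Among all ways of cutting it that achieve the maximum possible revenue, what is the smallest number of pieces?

Let r[k] be the best obtainable value from length k. For each k, try every first piece i and keep the best of price[i] + r[k−i].
r[1] = 5
r[2] = max(5+5, 12+0) = 12
r[3] = max(5+12, 12+5, 13+0) = 17
r[4] = max(5+17, 12+12, 13+5, 12+0) = 24
r[5] = max(5+24, 12+17, 13+12, 12+5, 36+0) = 36
r[6] = max(5+36, 12+24, 13+17, 12+12, 36+5, 34+0) = 41
Maximum revenue is $41.
Now minimize piece count subject to staying optimal: for each k, pieces[k] = 1 + min over i with p[i]+r[k−i]=r[k] of pieces[k−i].
pieces[3] = 2
pieces[4] = 2
pieces[5] = 1
pieces[6] = 2

2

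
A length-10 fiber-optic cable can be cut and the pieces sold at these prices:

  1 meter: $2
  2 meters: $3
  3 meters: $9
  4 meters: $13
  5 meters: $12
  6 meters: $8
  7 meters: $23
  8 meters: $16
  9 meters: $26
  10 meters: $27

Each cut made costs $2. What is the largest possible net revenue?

Consider every possible first cut. v[k] is the best of p[i]+v[k−i] over all sellable i≤k, charging 2 whenever i<k.
v[1] = 2
v[2] = max(2+2-2, 3+0) = 3
v[3] = max(2+3-2, 3+2-2, 9+0) = 9
v[4] = max(2+9-2, 3+3-2, 9+2-2, 13+0) = 13
v[5] = max(2+13-2, 3+9-2, 9+3-2, 13+2-2, 12+0) = 13
v[6] = max(2+13-2, 3+13-2, 9+9-2, 13+3-2, 12+2-2, 8+0) = 16
v[7] = max(2+16-2, 3+13-2, 9+13-2, …, 8+2-2, 23+0) = 23
v[8] = max(2+23-2, 3+16-2, 9+13-2, …, 23+2-2, 16+0) = 24
v[9] = max(2+24-2, 3+23-2, 9+16-2, …, 16+2-2, 26+0) = 26
v[10] = max(2+26-2, 3+24-2, 9+23-2, …, 26+2-2, 27+0) = 30
One optimal plan: pieces 7 + 3 (1 cut) → $32 − $2 = $30.

30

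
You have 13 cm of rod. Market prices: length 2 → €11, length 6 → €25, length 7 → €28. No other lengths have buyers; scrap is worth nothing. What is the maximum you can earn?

66

Build r[k] bottom-up: r[k] = max over allowed piece i of (p[i] + r[k−i]).
r[1] = 0
r[2] = 11
r[3] = 11
r[4] = 22  (first piece 2, then r[2]=11)
r[5] = 22
r[6] = max(11+22, 25+0) = 33
r[7] = max(11+22, 25+0, 28+0) = 33
r[8] = max(11+33, 25+11, 28+0) = 44
r[9] = max(11+33, 25+11, 28+11) = 44
r[10] = max(11+44, 25+22, 28+11) = 55
r[11] = max(11+44, 25+22, 28+22) = 55
r[12] = max(11+55, 25+33, 28+22) = 66
r[13] = max(11+55, 25+33, 28+33) = 66
One optimal cutting: pieces 2 + 2 + 2 + 2 + 2 + 2 with 1 cm of scrap → €66.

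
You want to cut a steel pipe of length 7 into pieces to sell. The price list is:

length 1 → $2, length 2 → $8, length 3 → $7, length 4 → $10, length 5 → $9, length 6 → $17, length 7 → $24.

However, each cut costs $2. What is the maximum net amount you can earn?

24

Let v[k] be the best obtainable value from length k. For each k, try every first piece i and keep the best of price[i] + v[k−i] minus the 2 cut fee when i<k.
v[1] = 2
v[2] = max(2+2-2, 8+0) = 8
v[3] = max(2+8-2, 8+2-2, 7+0) = 8
v[4] = max(2+8-2, 8+8-2, 7+2-2, 10+0) = 14
v[5] = max(2+14-2, 8+8-2, 7+8-2, 10+2-2, 9+0) = 14
v[6] = max(2+14-2, 8+14-2, 7+8-2, 10+8-2, 9+2-2, 17+0) = 20
v[7] = max(2+20-2, 8+14-2, 7+14-2, …, 17+2-2, 24+0) = 24
Best is to make no cuts and sell whole for $24.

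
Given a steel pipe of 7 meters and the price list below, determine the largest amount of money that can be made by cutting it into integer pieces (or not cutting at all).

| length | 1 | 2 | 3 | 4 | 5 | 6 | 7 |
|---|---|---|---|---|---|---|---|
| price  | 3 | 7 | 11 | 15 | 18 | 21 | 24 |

26

Let best[k] be the best obtainable value from length k. For each k, try every first piece i and keep the best of price[i] + best[k−i].
best[1] = 3
best[2] = max(3+3, 7+0) = 7
best[3] = max(3+7, 7+3, 11+0) = 11
best[4] = max(3+11, 7+7, 11+3, 15+0) = 15
best[5] = max(3+15, 7+11, 11+7, 15+3, 18+0) = 18
best[6] = max(3+18, 7+15, 11+11, 15+7, 18+3, 21+0) = 22
best[7] = max(3+22, 7+18, 11+15, …, 21+3, 24+0) = 26
One optimal cutting: 4 + 3 → $15 + $11 = $26.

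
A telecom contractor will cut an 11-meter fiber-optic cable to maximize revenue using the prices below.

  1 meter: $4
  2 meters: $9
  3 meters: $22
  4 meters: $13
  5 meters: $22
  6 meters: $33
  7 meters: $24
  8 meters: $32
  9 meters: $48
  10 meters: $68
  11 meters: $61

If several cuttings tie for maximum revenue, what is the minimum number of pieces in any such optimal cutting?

4

Let r[k] be the best obtainable value from length k. For each k, try every first piece i and keep the best of price[i] + r[k−i].
r[1] = 4
r[2] = 9
r[3] = 22
r[4] = 26  (first piece 1, then r[3]=22)
r[5] = 31  (first piece 2, then r[3]=22)
r[6] = 44  (first piece 3, then r[3]=22)
r[7] = 48  (first piece 1, then r[6]=44)
r[8] = 53  (first piece 2, then r[6]=44)
r[9] = 66  (first piece 3, then r[6]=44)
r[10] = 70  (first piece 1, then r[9]=66)
r[11] = 75  (first piece 2, then r[9]=66)
Maximum revenue is $75.
Now minimize piece count subject to staying optimal: for each k, pieces[k] = 1 + min over i with p[i]+r[k−i]=r[k] of pieces[k−i].
pieces[8] = 3
pieces[9] = 3
pieces[10] = 4
pieces[11] = 4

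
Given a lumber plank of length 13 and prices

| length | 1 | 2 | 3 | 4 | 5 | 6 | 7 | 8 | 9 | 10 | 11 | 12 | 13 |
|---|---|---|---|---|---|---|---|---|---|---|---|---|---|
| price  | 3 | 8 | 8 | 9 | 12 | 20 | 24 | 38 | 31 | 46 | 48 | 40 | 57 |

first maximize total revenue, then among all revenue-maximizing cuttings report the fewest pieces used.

1

Let r[k] be the best obtainable value from length k. For each k, try every first piece i and keep the best of price[i] + r[k−i].
r[1] = 3
r[2] = 8
r[3] = 11  (first piece 1, then r[2]=8)
r[4] = 16  (first piece 2, then r[2]=8)
r[5] = 19  (first piece 1, then r[4]=16)
r[6] = 24  (first piece 2, then r[4]=16)
r[7] = 27  (first piece 1, then r[6]=24)
r[8] = 38
r[9] = 41  (first piece 1, then r[8]=38)
r[10] = 46  (first piece 2, then r[8]=38)
r[11] = 49  (first piece 1, then r[10]=46)
r[12] = 54  (first piece 2, then r[10]=46)
r[13] = 57  (first piece 1, then r[12]=54)
Maximum revenue is $57.
Now minimize piece count subject to staying optimal: for each k, pieces[k] = 1 + min over i with p[i]+r[k−i]=r[k] of pieces[k−i].
pieces[10] = 1
pieces[11] = 2
pieces[12] = 2
pieces[13] = 1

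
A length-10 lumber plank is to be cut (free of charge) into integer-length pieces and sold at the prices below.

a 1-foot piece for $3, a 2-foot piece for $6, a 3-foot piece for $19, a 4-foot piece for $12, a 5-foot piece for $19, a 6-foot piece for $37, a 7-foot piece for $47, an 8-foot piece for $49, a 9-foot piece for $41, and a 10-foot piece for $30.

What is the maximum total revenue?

Let r[k] be the best obtainable value from length k. For each k, try every first piece i and keep the best of price[i] + r[k−i].
r[1] = 3
r[2] = max(3+3, 6+0) = 6
r[3] = max(3+6, 6+3, 19+0) = 19
r[4] = max(3+19, 6+6, 19+3, 12+0) = 22
r[5] = max(3+22, 6+19, 19+6, 12+3, 19+0) = 25
r[6] = max(3+25, 6+22, 19+19, 12+6, 19+3, 37+0) = 38
r[7] = max(3+38, 6+25, 19+22, …, 37+3, 47+0) = 47
r[8] = max(3+47, 6+38, 19+25, …, 47+3, 49+0) = 50
r[9] = max(3+50, 6+47, 19+38, …, 49+3, 41+0) = 57
r[10] = max(3+57, 6+50, 19+47, …, 41+3, 30+0) = 66
One optimal cutting: 7 + 3 → $47 + $19 = $66.

66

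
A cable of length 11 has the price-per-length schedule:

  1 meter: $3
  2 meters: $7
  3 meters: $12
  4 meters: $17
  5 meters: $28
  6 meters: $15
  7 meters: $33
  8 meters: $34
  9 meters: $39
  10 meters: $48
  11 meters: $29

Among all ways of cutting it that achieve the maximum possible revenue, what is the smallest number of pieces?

3

Consider every possible first cut. r[k] is the best of p[i]+r[k−i] over all sellable i≤k.
r[1] = 3
r[2] = 7
r[3] = 12
r[4] = 17
r[5] = 28
r[6] = 31  (first piece 1, then r[5]=28)
r[7] = 35  (first piece 2, then r[5]=28)
r[8] = 40  (first piece 3, then r[5]=28)
r[9] = 45  (first piece 4, then r[5]=28)
r[10] = 56  (first piece 5, then r[5]=28)
r[11] = 59  (first piece 1, then r[10]=56)
Maximum revenue is $59.
Now minimize piece count subject to staying optimal: for each k, pieces[k] = 1 + min over i with p[i]+r[k−i]=r[k] of pieces[k−i].
pieces[8] = 2
pieces[9] = 2
pieces[10] = 2
pieces[11] = 3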